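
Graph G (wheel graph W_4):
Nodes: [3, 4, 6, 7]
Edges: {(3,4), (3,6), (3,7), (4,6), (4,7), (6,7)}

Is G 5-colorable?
Yes, G is 5-colorable

A valid 5-coloring: color 1: [6]; color 2: [7]; color 3: [4]; color 4: [3].
(χ(G) = 4 ≤ 5.)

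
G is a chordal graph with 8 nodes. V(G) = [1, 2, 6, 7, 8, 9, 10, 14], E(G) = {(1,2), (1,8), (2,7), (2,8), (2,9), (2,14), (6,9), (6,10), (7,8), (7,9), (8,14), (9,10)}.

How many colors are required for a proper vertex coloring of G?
Clique number ω(G) = 3 (lower bound: χ ≥ ω).
The clique on [1, 2, 8] has size 3, forcing χ ≥ 3, and the coloring below uses 3 colors, so χ(G) = 3.
A valid 3-coloring: color 1: [2, 6]; color 2: [8, 9]; color 3: [1, 7, 10, 14].

χ(G) = 3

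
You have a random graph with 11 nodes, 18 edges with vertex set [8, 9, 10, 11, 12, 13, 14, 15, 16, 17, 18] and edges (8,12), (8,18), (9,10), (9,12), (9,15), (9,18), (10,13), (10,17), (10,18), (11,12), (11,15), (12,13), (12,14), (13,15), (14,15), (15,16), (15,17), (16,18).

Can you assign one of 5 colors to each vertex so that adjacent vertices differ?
A valid 5-coloring: color 1: [10, 12, 15]; color 2: [8, 9, 11, 13, 14, 16, 17]; color 3: [18].
(χ(G) = 3 ≤ 5.)

Yes, G is 5-colorable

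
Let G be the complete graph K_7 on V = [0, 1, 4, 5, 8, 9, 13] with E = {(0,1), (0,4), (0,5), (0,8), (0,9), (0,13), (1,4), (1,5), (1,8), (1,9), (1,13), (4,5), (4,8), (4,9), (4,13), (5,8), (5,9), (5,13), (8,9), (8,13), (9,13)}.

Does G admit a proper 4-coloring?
The clique on vertices [0, 1, 4, 5, 8, 9, 13] has size 7 > 4, so it alone needs 7 colors.

No, G is not 4-colorable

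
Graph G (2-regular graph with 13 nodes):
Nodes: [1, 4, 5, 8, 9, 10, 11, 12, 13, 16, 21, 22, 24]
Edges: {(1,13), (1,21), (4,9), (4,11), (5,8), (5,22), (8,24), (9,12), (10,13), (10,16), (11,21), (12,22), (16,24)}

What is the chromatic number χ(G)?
Clique number ω(G) = 2 (lower bound: χ ≥ ω).
Odd cycle [21, 11, 4, 9, 12, 22, 5, 8, 24, 16, 10, 13, 1] needs 3 colors (χ ≥ 3).
The coloring below uses 3 colors, so χ(G) = 3.
A valid 3-coloring: color 1: [4, 8, 12, 13, 16, 21]; color 2: [1, 9, 10, 11, 22, 24]; color 3: [5].

χ(G) = 3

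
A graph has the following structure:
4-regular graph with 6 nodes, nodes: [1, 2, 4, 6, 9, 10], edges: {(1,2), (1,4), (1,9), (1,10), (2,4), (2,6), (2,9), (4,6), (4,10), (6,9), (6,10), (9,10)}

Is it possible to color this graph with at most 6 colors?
A valid 6-coloring: color 1: [4, 9]; color 2: [1, 6]; color 3: [2, 10].
(χ(G) = 3 ≤ 6.)

Yes, G is 6-colorable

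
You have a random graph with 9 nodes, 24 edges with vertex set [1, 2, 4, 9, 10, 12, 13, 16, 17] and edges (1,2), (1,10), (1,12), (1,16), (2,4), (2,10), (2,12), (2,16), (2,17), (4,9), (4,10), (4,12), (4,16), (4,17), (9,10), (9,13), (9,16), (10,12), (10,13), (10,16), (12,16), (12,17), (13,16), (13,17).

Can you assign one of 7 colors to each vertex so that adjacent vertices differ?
Yes, G is 7-colorable

A valid 7-coloring: color 1: [16, 17]; color 2: [10]; color 3: [9, 12]; color 4: [1, 4, 13]; color 5: [2].
(χ(G) = 5 ≤ 7.)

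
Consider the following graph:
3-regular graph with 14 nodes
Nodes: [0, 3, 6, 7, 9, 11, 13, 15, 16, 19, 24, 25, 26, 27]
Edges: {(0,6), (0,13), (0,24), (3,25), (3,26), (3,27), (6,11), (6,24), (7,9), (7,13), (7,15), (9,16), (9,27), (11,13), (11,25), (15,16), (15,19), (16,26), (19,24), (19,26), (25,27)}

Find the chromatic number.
χ(G) = 3

Clique number ω(G) = 3 (lower bound: χ ≥ ω).
The clique on [0, 6, 24] has size 3, forcing χ ≥ 3, and the coloring below uses 3 colors, so χ(G) = 3.
A valid 3-coloring: color 1: [0, 7, 11, 16, 19, 27]; color 2: [6, 9, 13, 15, 25, 26]; color 3: [3, 24].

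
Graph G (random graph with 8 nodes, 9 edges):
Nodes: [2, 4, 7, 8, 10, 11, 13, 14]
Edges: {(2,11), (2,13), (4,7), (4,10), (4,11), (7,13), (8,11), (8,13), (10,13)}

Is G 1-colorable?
Edge (8,11) forces its endpoints to differ, so 1 color is not enough.

No, G is not 1-colorable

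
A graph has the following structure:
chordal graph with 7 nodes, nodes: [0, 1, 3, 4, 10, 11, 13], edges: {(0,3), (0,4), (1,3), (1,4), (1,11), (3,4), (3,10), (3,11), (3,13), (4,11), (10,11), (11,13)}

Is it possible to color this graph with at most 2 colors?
No, G is not 2-colorable

The clique on vertices [1, 3, 4, 11] has size 4 > 2, so it alone needs 4 colors.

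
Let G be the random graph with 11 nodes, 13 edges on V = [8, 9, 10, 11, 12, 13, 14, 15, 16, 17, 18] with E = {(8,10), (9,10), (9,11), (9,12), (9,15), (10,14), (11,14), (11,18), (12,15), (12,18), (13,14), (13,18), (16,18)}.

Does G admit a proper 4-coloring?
Yes, G is 4-colorable

A valid 4-coloring: color 1: [8, 9, 14, 17, 18]; color 2: [10, 11, 12, 13, 16]; color 3: [15].
(χ(G) = 3 ≤ 4.)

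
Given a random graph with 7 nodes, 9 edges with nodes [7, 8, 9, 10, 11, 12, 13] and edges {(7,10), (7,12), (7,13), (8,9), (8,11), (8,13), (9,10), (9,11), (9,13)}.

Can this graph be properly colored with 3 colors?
A valid 3-coloring: color 1: [7, 9]; color 2: [10, 11, 12, 13]; color 3: [8].
(χ(G) = 3 ≤ 3.)

Yes, G is 3-colorable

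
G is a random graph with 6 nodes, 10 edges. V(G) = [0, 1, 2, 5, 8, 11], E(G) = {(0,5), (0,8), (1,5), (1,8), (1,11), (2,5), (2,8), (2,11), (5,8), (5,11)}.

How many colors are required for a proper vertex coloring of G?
χ(G) = 3

Clique number ω(G) = 3 (lower bound: χ ≥ ω).
The clique on [0, 5, 8] has size 3, forcing χ ≥ 3, and the coloring below uses 3 colors, so χ(G) = 3.
A valid 3-coloring: color 1: [5]; color 2: [8, 11]; color 3: [0, 1, 2].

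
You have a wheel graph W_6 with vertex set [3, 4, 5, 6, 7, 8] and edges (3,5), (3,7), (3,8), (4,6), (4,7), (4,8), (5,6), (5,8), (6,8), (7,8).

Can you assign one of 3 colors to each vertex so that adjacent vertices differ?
No, G is not 3-colorable

Odd cycle [4, 7, 3, 5, 6] needs 3 colors (χ ≥ 3).
Vertex 8 is adjacent to every vertex of [3, 4, 5, 6, 7], which already need 3 colors among themselves, so 8 needs a new color (χ ≥ 4).
Hence χ(G) ≥ 4 > 3, so no proper 3-coloring exists.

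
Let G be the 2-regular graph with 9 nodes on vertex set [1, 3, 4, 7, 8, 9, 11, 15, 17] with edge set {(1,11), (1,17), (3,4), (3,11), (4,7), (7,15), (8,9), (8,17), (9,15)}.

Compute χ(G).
χ(G) = 3

Clique number ω(G) = 2 (lower bound: χ ≥ ω).
Odd cycle [9, 8, 17, 1, 11, 3, 4, 7, 15] needs 3 colors (χ ≥ 3).
The coloring below uses 3 colors, so χ(G) = 3.
A valid 3-coloring: color 1: [1, 3, 7, 8]; color 2: [4, 11, 15, 17]; color 3: [9].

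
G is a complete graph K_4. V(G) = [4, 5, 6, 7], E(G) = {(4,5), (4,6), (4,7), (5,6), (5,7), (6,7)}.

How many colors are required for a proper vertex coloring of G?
χ(G) = 4

Clique number ω(G) = 4 (lower bound: χ ≥ ω).
The clique on [4, 5, 6, 7] has size 4, forcing χ ≥ 4, and the coloring below uses 4 colors, so χ(G) = 4.
A valid 4-coloring: color 1: [4]; color 2: [5]; color 3: [6]; color 4: [7].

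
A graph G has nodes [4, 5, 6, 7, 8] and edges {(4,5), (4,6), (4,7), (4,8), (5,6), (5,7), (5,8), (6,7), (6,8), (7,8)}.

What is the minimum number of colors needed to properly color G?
Clique number ω(G) = 5 (lower bound: χ ≥ ω).
The clique on [4, 5, 6, 7, 8] has size 5, forcing χ ≥ 5, and the coloring below uses 5 colors, so χ(G) = 5.
A valid 5-coloring: color 1: [6]; color 2: [7]; color 3: [8]; color 4: [4]; color 5: [5].

χ(G) = 5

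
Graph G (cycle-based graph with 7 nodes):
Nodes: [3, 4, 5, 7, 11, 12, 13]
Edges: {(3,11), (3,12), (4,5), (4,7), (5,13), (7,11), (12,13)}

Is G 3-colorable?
Yes, G is 3-colorable

A valid 3-coloring: color 1: [3, 5, 7]; color 2: [4, 11, 12]; color 3: [13].
(χ(G) = 3 ≤ 3.)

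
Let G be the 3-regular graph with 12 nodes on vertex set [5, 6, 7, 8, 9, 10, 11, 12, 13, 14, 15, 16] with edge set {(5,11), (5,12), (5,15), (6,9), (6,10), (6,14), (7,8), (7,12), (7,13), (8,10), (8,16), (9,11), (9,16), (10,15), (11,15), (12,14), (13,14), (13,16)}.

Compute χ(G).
Clique number ω(G) = 3 (lower bound: χ ≥ ω).
The clique on [5, 11, 15] has size 3, forcing χ ≥ 3, and the coloring below uses 3 colors, so χ(G) = 3.
A valid 3-coloring: color 1: [6, 8, 11, 12, 13]; color 2: [5, 7, 10, 14, 16]; color 3: [9, 15].

χ(G) = 3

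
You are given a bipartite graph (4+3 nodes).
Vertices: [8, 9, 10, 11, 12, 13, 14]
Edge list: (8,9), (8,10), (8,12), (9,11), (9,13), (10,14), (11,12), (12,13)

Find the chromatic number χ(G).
Clique number ω(G) = 2 (lower bound: χ ≥ ω).
The graph is bipartite (no odd cycle), so 2 colors suffice: χ(G) = 2.
A valid 2-coloring: color 1: [8, 11, 13, 14]; color 2: [9, 10, 12].

χ(G) = 2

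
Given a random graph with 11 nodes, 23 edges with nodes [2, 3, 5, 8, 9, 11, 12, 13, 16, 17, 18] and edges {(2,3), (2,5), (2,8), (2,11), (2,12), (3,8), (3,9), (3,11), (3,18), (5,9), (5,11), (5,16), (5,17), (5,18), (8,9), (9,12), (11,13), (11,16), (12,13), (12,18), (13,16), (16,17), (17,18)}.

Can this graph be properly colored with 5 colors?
Yes, G is 5-colorable

A valid 5-coloring: color 1: [3, 5, 13]; color 2: [8, 11, 12, 17]; color 3: [2, 9, 16, 18].
(χ(G) = 3 ≤ 5.)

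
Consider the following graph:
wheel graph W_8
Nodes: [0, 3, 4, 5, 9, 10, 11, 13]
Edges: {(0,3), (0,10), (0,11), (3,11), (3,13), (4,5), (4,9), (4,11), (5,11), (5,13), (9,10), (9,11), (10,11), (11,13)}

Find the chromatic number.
Clique number ω(G) = 3 (lower bound: χ ≥ ω).
Odd cycle [13, 3, 0, 10, 9, 4, 5] needs 3 colors (χ ≥ 3).
Vertex 11 is adjacent to every vertex of [0, 3, 4, 5, 9, 10, 13], which already need 3 colors among themselves, so 11 needs a new color (χ ≥ 4).
The coloring below uses 4 colors, so χ(G) = 4.
A valid 4-coloring: color 1: [11]; color 2: [0, 4, 13]; color 3: [3, 5, 10]; color 4: [9].

χ(G) = 4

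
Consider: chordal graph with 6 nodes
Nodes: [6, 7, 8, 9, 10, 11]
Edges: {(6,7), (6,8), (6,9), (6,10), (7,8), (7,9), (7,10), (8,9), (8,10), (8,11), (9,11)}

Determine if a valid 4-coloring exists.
Yes, G is 4-colorable

A valid 4-coloring: color 1: [8]; color 2: [9, 10]; color 3: [7, 11]; color 4: [6].
(χ(G) = 4 ≤ 4.)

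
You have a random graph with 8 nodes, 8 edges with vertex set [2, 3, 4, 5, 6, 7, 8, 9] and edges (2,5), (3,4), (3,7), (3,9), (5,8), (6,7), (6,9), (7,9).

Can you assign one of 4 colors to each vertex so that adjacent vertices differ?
Yes, G is 4-colorable

A valid 4-coloring: color 1: [3, 5, 6]; color 2: [2, 4, 7, 8]; color 3: [9].
(χ(G) = 3 ≤ 4.)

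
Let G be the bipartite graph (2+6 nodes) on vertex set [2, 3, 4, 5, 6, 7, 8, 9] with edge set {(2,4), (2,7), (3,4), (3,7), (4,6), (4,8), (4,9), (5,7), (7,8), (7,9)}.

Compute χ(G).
χ(G) = 2

Clique number ω(G) = 2 (lower bound: χ ≥ ω).
The graph is bipartite (no odd cycle), so 2 colors suffice: χ(G) = 2.
A valid 2-coloring: color 1: [4, 7]; color 2: [2, 3, 5, 6, 8, 9].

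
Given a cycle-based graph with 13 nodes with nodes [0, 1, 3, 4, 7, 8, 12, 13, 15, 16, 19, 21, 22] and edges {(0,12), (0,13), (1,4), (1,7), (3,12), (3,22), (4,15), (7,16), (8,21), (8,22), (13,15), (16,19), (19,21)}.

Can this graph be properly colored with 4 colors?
A valid 4-coloring: color 1: [0, 1, 3, 8, 15, 19]; color 2: [4, 7, 12, 13, 21, 22]; color 3: [16].
(χ(G) = 3 ≤ 4.)

Yes, G is 4-colorable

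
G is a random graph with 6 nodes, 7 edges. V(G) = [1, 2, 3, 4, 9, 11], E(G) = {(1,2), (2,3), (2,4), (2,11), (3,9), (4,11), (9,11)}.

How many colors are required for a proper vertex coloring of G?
Clique number ω(G) = 3 (lower bound: χ ≥ ω).
The clique on [2, 4, 11] has size 3, forcing χ ≥ 3, and the coloring below uses 3 colors, so χ(G) = 3.
A valid 3-coloring: color 1: [2, 9]; color 2: [1, 3, 11]; color 3: [4].

χ(G) = 3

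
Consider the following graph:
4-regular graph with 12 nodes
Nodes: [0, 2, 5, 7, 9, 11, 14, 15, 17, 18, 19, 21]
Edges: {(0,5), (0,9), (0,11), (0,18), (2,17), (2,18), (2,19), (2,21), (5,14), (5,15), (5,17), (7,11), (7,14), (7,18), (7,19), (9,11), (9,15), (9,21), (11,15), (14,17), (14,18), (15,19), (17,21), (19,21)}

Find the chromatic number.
Clique number ω(G) = 3 (lower bound: χ ≥ ω).
The clique on [0, 9, 11] has size 3, forcing χ ≥ 3, and the coloring below uses 3 colors, so χ(G) = 3.
A valid 3-coloring: color 1: [11, 17, 18, 19]; color 2: [0, 14, 15, 21]; color 3: [2, 5, 7, 9].

χ(G) = 3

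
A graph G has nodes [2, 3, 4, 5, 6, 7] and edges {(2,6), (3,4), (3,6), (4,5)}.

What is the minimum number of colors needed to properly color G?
χ(G) = 2

Clique number ω(G) = 2 (lower bound: χ ≥ ω).
The graph is bipartite (no odd cycle), so 2 colors suffice: χ(G) = 2.
A valid 2-coloring: color 1: [4, 6, 7]; color 2: [2, 3, 5].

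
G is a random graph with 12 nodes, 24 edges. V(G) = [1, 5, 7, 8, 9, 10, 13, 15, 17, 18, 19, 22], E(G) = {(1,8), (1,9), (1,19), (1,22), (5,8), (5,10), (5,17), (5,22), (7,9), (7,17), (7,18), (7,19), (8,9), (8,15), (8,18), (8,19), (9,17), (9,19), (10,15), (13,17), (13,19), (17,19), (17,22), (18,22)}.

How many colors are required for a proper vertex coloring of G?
Clique number ω(G) = 4 (lower bound: χ ≥ ω).
The clique on [7, 9, 17, 19] has size 4, forcing χ ≥ 4, and the coloring below uses 4 colors, so χ(G) = 4.
A valid 4-coloring: color 1: [8, 10, 17]; color 2: [15, 19, 22]; color 3: [5, 9, 13, 18]; color 4: [1, 7].

χ(G) = 4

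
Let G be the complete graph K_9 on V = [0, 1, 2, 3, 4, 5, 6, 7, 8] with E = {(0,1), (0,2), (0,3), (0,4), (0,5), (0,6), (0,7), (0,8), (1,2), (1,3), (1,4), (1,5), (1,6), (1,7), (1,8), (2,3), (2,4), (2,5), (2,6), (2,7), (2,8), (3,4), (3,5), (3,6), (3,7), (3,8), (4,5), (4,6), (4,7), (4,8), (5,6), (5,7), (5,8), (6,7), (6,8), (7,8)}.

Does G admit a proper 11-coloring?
A valid 11-coloring: color 1: [1]; color 2: [4]; color 3: [6]; color 4: [7]; color 5: [3]; color 6: [2]; color 7: [0]; color 8: [5]; color 9: [8].
(χ(G) = 9 ≤ 11.)

Yes, G is 11-colorable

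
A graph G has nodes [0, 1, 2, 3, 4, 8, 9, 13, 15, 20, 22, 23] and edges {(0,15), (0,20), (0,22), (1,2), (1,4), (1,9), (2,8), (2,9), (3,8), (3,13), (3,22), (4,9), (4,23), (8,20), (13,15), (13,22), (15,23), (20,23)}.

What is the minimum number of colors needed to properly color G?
Clique number ω(G) = 3 (lower bound: χ ≥ ω).
The clique on [1, 2, 9] has size 3, forcing χ ≥ 3, and the coloring below uses 3 colors, so χ(G) = 3.
A valid 3-coloring: color 1: [2, 3, 4, 15, 20]; color 2: [0, 1, 8, 13, 23]; color 3: [9, 22].

χ(G) = 3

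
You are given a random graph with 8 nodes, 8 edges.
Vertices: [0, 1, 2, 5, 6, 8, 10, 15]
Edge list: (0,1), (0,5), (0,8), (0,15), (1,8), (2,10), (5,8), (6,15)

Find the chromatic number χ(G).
χ(G) = 3

Clique number ω(G) = 3 (lower bound: χ ≥ ω).
The clique on [0, 1, 8] has size 3, forcing χ ≥ 3, and the coloring below uses 3 colors, so χ(G) = 3.
A valid 3-coloring: color 1: [0, 2, 6]; color 2: [8, 10, 15]; color 3: [1, 5].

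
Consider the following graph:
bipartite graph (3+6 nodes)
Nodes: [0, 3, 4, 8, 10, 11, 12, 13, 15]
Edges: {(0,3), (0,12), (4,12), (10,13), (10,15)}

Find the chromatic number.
χ(G) = 2

Clique number ω(G) = 2 (lower bound: χ ≥ ω).
The graph is bipartite (no odd cycle), so 2 colors suffice: χ(G) = 2.
A valid 2-coloring: color 1: [0, 4, 8, 10, 11]; color 2: [3, 12, 13, 15].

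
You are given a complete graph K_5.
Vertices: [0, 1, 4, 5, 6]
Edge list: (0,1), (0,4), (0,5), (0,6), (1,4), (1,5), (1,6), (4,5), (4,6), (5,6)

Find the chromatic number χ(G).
χ(G) = 5

Clique number ω(G) = 5 (lower bound: χ ≥ ω).
The clique on [0, 1, 4, 5, 6] has size 5, forcing χ ≥ 5, and the coloring below uses 5 colors, so χ(G) = 5.
A valid 5-coloring: color 1: [5]; color 2: [1]; color 3: [4]; color 4: [6]; color 5: [0].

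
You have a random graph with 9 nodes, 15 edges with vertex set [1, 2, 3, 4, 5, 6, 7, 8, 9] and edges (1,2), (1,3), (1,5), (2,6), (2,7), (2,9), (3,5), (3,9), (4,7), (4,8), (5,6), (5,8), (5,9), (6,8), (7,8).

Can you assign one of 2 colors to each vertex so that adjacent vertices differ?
No, G is not 2-colorable

The clique on vertices [4, 7, 8] has size 3 > 2, so it alone needs 3 colors.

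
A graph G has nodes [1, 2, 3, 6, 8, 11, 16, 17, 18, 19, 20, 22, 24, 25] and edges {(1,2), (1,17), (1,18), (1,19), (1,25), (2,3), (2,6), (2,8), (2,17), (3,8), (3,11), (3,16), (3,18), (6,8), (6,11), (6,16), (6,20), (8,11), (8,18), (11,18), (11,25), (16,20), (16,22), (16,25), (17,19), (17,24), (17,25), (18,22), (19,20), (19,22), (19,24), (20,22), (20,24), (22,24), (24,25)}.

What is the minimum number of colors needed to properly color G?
χ(G) = 4

Clique number ω(G) = 4 (lower bound: χ ≥ ω).
The clique on [3, 8, 11, 18] has size 4, forcing χ ≥ 4, and the coloring below uses 4 colors, so χ(G) = 4.
A valid 4-coloring: color 1: [2, 18, 19, 25]; color 2: [8, 17, 20]; color 3: [1, 11, 16, 24]; color 4: [3, 6, 22].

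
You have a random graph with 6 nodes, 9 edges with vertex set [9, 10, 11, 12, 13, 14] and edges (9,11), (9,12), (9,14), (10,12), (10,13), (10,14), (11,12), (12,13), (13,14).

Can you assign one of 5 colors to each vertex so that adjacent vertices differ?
Yes, G is 5-colorable

A valid 5-coloring: color 1: [12, 14]; color 2: [11, 13]; color 3: [9, 10].
(χ(G) = 3 ≤ 5.)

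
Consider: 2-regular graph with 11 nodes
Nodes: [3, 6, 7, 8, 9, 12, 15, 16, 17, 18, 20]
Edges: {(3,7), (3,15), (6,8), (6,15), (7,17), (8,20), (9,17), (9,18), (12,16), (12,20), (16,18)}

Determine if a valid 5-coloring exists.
Yes, G is 5-colorable

A valid 5-coloring: color 1: [6, 7, 9, 16, 20]; color 2: [8, 12, 15, 17, 18]; color 3: [3].
(χ(G) = 3 ≤ 5.)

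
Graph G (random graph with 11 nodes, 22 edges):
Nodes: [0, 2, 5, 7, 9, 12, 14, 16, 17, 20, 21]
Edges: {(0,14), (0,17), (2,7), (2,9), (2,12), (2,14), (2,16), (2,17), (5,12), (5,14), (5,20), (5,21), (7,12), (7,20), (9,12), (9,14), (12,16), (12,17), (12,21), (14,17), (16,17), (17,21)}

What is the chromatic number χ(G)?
χ(G) = 4

Clique number ω(G) = 4 (lower bound: χ ≥ ω).
The clique on [2, 12, 16, 17] has size 4, forcing χ ≥ 4, and the coloring below uses 4 colors, so χ(G) = 4.
A valid 4-coloring: color 1: [12, 14, 20]; color 2: [0, 2, 21]; color 3: [5, 7, 9, 17]; color 4: [16].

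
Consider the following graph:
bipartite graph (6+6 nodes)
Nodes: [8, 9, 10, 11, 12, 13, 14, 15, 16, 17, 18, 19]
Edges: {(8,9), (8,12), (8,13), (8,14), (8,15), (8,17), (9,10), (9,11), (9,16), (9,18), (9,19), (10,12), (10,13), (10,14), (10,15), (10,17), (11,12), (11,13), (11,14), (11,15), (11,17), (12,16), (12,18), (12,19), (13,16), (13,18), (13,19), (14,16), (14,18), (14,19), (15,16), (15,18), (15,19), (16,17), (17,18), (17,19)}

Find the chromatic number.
Clique number ω(G) = 2 (lower bound: χ ≥ ω).
The graph is bipartite (no odd cycle), so 2 colors suffice: χ(G) = 2.
A valid 2-coloring: color 1: [8, 10, 11, 16, 18, 19]; color 2: [9, 12, 13, 14, 15, 17].

χ(G) = 2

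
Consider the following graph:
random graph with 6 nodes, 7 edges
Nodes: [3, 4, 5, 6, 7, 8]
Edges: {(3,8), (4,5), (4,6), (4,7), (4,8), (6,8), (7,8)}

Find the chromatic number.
Clique number ω(G) = 3 (lower bound: χ ≥ ω).
The clique on [4, 6, 8] has size 3, forcing χ ≥ 3, and the coloring below uses 3 colors, so χ(G) = 3.
A valid 3-coloring: color 1: [3, 4]; color 2: [5, 8]; color 3: [6, 7].

χ(G) = 3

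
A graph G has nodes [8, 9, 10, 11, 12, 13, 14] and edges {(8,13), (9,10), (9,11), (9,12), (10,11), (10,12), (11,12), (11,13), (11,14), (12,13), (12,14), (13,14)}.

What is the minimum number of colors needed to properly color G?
χ(G) = 4

Clique number ω(G) = 4 (lower bound: χ ≥ ω).
The clique on [9, 10, 11, 12] has size 4, forcing χ ≥ 4, and the coloring below uses 4 colors, so χ(G) = 4.
A valid 4-coloring: color 1: [8, 11]; color 2: [12]; color 3: [10, 13]; color 4: [9, 14].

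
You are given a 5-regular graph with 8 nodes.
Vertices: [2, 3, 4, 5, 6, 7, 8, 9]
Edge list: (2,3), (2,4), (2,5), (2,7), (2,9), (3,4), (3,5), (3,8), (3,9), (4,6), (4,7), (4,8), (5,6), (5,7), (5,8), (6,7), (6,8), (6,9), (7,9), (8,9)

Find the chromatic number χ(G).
Clique number ω(G) = 3 (lower bound: χ ≥ ω).
Odd cycle [7, 2, 3, 8, 6] needs 3 colors (χ ≥ 3).
Vertex 4 is adjacent to every vertex of [2, 3, 6, 7, 8], which already need 3 colors among themselves, so 4 needs a new color (χ ≥ 4).
The coloring below uses 4 colors, so χ(G) = 4.
A valid 4-coloring: color 1: [2, 8]; color 2: [3, 6]; color 3: [4, 5, 9]; color 4: [7].

χ(G) = 4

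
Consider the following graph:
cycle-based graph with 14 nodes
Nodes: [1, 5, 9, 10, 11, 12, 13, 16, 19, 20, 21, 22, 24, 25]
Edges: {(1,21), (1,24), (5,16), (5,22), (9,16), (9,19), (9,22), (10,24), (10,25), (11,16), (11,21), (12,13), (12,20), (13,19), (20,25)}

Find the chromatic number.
Clique number ω(G) = 2 (lower bound: χ ≥ ω).
The graph is bipartite (no odd cycle), so 2 colors suffice: χ(G) = 2.
A valid 2-coloring: color 1: [1, 5, 9, 10, 11, 13, 20]; color 2: [12, 16, 19, 21, 22, 24, 25].

χ(G) = 2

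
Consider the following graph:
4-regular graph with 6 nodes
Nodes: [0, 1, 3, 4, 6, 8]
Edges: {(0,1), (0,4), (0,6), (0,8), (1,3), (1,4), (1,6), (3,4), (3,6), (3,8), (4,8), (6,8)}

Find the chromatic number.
χ(G) = 3

Clique number ω(G) = 3 (lower bound: χ ≥ ω).
The clique on [0, 4, 8] has size 3, forcing χ ≥ 3, and the coloring below uses 3 colors, so χ(G) = 3.
A valid 3-coloring: color 1: [4, 6]; color 2: [0, 3]; color 3: [1, 8].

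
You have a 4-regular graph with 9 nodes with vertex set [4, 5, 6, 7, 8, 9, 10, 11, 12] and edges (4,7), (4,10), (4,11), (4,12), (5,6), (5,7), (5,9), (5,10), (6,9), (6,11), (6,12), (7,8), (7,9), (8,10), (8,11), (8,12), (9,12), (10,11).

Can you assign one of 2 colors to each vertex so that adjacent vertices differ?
The clique on vertices [4, 10, 11] has size 3 > 2, so it alone needs 3 colors.

No, G is not 2-colorable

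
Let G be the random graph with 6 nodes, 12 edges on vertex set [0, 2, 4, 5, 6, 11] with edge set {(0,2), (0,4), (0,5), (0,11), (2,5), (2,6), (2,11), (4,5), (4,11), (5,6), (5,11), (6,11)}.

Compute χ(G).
Clique number ω(G) = 4 (lower bound: χ ≥ ω).
The clique on [0, 2, 5, 11] has size 4, forcing χ ≥ 4, and the coloring below uses 4 colors, so χ(G) = 4.
A valid 4-coloring: color 1: [11]; color 2: [5]; color 3: [0, 6]; color 4: [2, 4].

χ(G) = 4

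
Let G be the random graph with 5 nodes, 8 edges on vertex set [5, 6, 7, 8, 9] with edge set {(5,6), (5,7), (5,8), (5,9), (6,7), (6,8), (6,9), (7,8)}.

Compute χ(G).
Clique number ω(G) = 4 (lower bound: χ ≥ ω).
The clique on [5, 6, 7, 8] has size 4, forcing χ ≥ 4, and the coloring below uses 4 colors, so χ(G) = 4.
A valid 4-coloring: color 1: [5]; color 2: [6]; color 3: [7, 9]; color 4: [8].

χ(G) = 4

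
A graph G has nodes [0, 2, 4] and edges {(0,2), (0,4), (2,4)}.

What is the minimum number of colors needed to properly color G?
χ(G) = 3

Clique number ω(G) = 3 (lower bound: χ ≥ ω).
The clique on [0, 2, 4] has size 3, forcing χ ≥ 3, and the coloring below uses 3 colors, so χ(G) = 3.
A valid 3-coloring: color 1: [4]; color 2: [2]; color 3: [0].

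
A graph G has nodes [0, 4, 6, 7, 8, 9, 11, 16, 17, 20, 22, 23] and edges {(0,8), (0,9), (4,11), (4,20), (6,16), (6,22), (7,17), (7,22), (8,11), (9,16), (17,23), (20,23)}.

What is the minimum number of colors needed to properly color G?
Clique number ω(G) = 2 (lower bound: χ ≥ ω).
The graph is bipartite (no odd cycle), so 2 colors suffice: χ(G) = 2.
A valid 2-coloring: color 1: [4, 6, 7, 8, 9, 23]; color 2: [0, 11, 16, 17, 20, 22].

χ(G) = 2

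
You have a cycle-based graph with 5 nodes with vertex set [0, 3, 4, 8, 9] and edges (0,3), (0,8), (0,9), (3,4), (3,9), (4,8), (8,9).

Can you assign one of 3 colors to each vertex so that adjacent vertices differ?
A valid 3-coloring: color 1: [0, 4]; color 2: [9]; color 3: [3, 8].
(χ(G) = 3 ≤ 3.)

Yes, G is 3-colorable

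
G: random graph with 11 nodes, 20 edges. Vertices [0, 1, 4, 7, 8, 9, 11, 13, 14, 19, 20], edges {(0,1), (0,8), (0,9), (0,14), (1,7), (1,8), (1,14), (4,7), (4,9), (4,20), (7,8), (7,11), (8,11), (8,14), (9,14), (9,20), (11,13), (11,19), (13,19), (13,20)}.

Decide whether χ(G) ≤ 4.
A valid 4-coloring: color 1: [8, 9, 13]; color 2: [1, 4, 11]; color 3: [0, 7, 19, 20]; color 4: [14].
(χ(G) = 4 ≤ 4.)

Yes, G is 4-colorable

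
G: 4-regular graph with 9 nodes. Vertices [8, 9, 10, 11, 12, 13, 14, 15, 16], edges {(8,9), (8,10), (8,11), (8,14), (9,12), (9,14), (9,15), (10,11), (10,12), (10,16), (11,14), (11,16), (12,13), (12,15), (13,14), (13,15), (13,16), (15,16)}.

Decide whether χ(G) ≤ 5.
Yes, G is 5-colorable

A valid 5-coloring: color 1: [10, 14, 15]; color 2: [8, 12, 16]; color 3: [9, 11, 13].
(χ(G) = 3 ≤ 5.)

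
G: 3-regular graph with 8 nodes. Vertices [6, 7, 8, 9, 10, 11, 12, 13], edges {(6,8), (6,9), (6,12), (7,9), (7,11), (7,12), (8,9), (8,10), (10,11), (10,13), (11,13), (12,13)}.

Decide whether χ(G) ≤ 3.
Yes, G is 3-colorable

A valid 3-coloring: color 1: [6, 7, 10]; color 2: [9, 13]; color 3: [8, 11, 12].
(χ(G) = 3 ≤ 3.)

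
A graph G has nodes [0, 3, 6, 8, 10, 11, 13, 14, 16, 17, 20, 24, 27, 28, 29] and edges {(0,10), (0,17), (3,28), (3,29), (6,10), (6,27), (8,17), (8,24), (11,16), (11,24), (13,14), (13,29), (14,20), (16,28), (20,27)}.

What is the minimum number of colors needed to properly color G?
Clique number ω(G) = 2 (lower bound: χ ≥ ω).
Odd cycle [10, 6, 27, 20, 14, 13, 29, 3, 28, 16, 11, 24, 8, 17, 0] needs 3 colors (χ ≥ 3).
The coloring below uses 3 colors, so χ(G) = 3.
A valid 3-coloring: color 1: [10, 11, 14, 17, 27, 28, 29]; color 2: [0, 3, 6, 13, 16, 20, 24]; color 3: [8].

χ(G) = 3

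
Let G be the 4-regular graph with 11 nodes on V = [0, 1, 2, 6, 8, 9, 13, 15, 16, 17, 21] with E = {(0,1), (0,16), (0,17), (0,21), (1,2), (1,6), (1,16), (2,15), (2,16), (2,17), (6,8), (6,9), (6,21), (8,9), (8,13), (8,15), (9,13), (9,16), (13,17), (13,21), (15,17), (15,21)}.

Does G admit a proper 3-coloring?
A valid 3-coloring: color 1: [1, 9, 15]; color 2: [0, 2, 6, 13]; color 3: [8, 16, 17, 21].
(χ(G) = 3 ≤ 3.)

Yes, G is 3-colorable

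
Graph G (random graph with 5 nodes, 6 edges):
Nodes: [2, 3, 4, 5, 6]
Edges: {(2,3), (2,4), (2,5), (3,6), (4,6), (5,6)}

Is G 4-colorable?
Yes, G is 4-colorable

A valid 4-coloring: color 1: [2, 6]; color 2: [3, 4, 5].
(χ(G) = 2 ≤ 4.)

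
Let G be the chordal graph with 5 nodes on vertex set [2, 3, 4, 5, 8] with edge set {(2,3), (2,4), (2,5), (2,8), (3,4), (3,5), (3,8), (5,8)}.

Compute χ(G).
χ(G) = 4

Clique number ω(G) = 4 (lower bound: χ ≥ ω).
The clique on [2, 3, 5, 8] has size 4, forcing χ ≥ 4, and the coloring below uses 4 colors, so χ(G) = 4.
A valid 4-coloring: color 1: [3]; color 2: [2]; color 3: [4, 8]; color 4: [5].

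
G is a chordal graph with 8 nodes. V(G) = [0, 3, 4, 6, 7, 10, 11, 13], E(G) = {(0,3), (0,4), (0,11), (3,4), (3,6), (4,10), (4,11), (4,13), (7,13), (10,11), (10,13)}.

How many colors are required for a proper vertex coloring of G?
Clique number ω(G) = 3 (lower bound: χ ≥ ω).
The clique on [0, 4, 11] has size 3, forcing χ ≥ 3, and the coloring below uses 3 colors, so χ(G) = 3.
A valid 3-coloring: color 1: [4, 6, 7]; color 2: [3, 11, 13]; color 3: [0, 10].

χ(G) = 3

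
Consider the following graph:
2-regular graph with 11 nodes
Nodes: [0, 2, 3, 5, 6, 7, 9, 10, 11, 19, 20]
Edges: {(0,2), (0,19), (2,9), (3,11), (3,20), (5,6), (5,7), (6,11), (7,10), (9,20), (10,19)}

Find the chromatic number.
χ(G) = 3

Clique number ω(G) = 2 (lower bound: χ ≥ ω).
Odd cycle [0, 2, 9, 20, 3, 11, 6, 5, 7, 10, 19] needs 3 colors (χ ≥ 3).
The coloring below uses 3 colors, so χ(G) = 3.
A valid 3-coloring: color 1: [0, 3, 5, 9, 10]; color 2: [2, 7, 11, 19, 20]; color 3: [6].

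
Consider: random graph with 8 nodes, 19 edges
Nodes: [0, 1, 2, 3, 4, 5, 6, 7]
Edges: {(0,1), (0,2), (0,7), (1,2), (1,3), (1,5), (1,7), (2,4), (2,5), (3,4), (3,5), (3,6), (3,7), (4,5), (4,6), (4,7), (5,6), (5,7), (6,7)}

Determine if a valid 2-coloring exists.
The clique on vertices [3, 4, 5, 6, 7] has size 5 > 2, so it alone needs 5 colors.

No, G is not 2-colorable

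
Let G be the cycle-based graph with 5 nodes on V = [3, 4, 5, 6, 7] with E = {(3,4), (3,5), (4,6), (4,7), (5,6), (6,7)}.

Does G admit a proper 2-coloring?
No, G is not 2-colorable

The clique on vertices [4, 6, 7] has size 3 > 2, so it alone needs 3 colors.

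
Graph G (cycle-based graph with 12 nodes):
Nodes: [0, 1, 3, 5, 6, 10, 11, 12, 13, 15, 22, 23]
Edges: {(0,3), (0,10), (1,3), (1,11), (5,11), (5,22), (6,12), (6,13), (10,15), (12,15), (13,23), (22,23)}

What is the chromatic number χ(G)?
χ(G) = 2

Clique number ω(G) = 2 (lower bound: χ ≥ ω).
The graph is bipartite (no odd cycle), so 2 colors suffice: χ(G) = 2.
A valid 2-coloring: color 1: [3, 10, 11, 12, 13, 22]; color 2: [0, 1, 5, 6, 15, 23].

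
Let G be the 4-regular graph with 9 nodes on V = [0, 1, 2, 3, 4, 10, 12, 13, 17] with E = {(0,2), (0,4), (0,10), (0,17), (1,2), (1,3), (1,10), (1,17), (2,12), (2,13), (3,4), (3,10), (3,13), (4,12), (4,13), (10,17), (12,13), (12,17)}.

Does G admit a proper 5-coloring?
A valid 5-coloring: color 1: [0, 3, 12]; color 2: [2, 4, 17]; color 3: [1, 13]; color 4: [10].
(χ(G) = 4 ≤ 5.)

Yes, G is 5-colorable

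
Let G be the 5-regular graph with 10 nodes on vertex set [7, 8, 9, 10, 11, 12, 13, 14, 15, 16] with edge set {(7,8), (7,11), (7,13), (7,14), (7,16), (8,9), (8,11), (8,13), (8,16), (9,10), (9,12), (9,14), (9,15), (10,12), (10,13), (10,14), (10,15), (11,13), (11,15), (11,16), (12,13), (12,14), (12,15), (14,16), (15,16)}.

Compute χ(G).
χ(G) = 4

Clique number ω(G) = 4 (lower bound: χ ≥ ω).
The clique on [7, 8, 11, 16] has size 4, forcing χ ≥ 4, and the coloring below uses 4 colors, so χ(G) = 4.
A valid 4-coloring: color 1: [7, 10]; color 2: [9, 13, 16]; color 3: [11, 12]; color 4: [8, 14, 15].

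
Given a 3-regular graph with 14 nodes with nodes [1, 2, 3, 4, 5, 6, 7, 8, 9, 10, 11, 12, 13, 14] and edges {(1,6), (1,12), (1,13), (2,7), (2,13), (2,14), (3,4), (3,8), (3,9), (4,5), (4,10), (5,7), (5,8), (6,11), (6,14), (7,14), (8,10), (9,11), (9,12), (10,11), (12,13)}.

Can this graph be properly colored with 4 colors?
A valid 4-coloring: color 1: [1, 3, 5, 11, 14]; color 2: [4, 6, 7, 8, 9, 13]; color 3: [2, 10, 12].
(χ(G) = 3 ≤ 4.)

Yes, G is 4-colorable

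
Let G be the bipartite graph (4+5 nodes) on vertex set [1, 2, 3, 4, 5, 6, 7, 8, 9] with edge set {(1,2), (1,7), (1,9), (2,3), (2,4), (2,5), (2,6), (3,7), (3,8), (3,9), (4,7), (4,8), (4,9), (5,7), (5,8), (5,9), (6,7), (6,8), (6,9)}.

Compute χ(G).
χ(G) = 2

Clique number ω(G) = 2 (lower bound: χ ≥ ω).
The graph is bipartite (no odd cycle), so 2 colors suffice: χ(G) = 2.
A valid 2-coloring: color 1: [2, 7, 8, 9]; color 2: [1, 3, 4, 5, 6].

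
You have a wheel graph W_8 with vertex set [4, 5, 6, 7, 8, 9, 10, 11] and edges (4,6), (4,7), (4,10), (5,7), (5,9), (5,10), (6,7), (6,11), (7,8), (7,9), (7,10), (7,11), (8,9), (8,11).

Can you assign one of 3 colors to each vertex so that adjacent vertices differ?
No, G is not 3-colorable

Odd cycle [6, 11, 8, 9, 5, 10, 4] needs 3 colors (χ ≥ 3).
Vertex 7 is adjacent to every vertex of [4, 5, 6, 8, 9, 10, 11], which already need 3 colors among themselves, so 7 needs a new color (χ ≥ 4).
Hence χ(G) ≥ 4 > 3, so no proper 3-coloring exists.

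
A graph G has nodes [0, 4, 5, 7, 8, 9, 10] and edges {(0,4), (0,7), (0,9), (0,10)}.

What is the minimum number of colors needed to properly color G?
χ(G) = 2

Clique number ω(G) = 2 (lower bound: χ ≥ ω).
The graph is bipartite (no odd cycle), so 2 colors suffice: χ(G) = 2.
A valid 2-coloring: color 1: [0, 5, 8]; color 2: [4, 7, 9, 10].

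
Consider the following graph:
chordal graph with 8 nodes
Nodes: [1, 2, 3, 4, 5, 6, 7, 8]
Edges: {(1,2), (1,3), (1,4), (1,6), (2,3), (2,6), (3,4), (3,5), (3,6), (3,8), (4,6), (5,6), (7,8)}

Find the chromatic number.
χ(G) = 4

Clique number ω(G) = 4 (lower bound: χ ≥ ω).
The clique on [1, 2, 3, 6] has size 4, forcing χ ≥ 4, and the coloring below uses 4 colors, so χ(G) = 4.
A valid 4-coloring: color 1: [3, 7]; color 2: [6, 8]; color 3: [1, 5]; color 4: [2, 4].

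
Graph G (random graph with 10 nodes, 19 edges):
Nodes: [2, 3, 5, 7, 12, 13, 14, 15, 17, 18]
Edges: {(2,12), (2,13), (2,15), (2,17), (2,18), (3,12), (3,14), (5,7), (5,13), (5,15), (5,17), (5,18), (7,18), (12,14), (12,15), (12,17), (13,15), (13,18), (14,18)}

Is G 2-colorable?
No, G is not 2-colorable

The clique on vertices [2, 13, 18] has size 3 > 2, so it alone needs 3 colors.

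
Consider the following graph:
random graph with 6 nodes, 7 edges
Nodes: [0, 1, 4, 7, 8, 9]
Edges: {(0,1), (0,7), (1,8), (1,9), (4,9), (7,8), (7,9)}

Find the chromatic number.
χ(G) = 2

Clique number ω(G) = 2 (lower bound: χ ≥ ω).
The graph is bipartite (no odd cycle), so 2 colors suffice: χ(G) = 2.
A valid 2-coloring: color 1: [0, 8, 9]; color 2: [1, 4, 7].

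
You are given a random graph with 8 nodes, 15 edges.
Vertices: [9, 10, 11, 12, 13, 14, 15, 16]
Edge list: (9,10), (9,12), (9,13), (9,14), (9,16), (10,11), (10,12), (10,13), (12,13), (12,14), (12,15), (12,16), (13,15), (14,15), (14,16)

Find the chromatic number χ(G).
χ(G) = 4

Clique number ω(G) = 4 (lower bound: χ ≥ ω).
The clique on [9, 12, 14, 16] has size 4, forcing χ ≥ 4, and the coloring below uses 4 colors, so χ(G) = 4.
A valid 4-coloring: color 1: [11, 12]; color 2: [9, 15]; color 3: [13, 14]; color 4: [10, 16].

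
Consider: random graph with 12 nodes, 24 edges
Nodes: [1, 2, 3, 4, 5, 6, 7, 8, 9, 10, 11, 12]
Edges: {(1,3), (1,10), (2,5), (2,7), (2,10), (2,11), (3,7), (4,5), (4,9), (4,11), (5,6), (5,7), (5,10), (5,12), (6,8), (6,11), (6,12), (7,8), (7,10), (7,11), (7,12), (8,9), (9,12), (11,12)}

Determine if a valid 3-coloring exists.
The clique on vertices [2, 5, 7, 10] has size 4 > 3, so it alone needs 4 colors.

No, G is not 3-colorable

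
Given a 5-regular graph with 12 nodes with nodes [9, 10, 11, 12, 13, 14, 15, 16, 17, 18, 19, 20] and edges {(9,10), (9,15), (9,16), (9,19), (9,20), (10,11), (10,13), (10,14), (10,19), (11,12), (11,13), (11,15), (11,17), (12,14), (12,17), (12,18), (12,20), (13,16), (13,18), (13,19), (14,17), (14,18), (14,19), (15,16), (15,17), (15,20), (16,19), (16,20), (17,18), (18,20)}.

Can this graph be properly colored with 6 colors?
A valid 6-coloring: color 1: [13, 17, 20]; color 2: [9, 11, 14]; color 3: [15, 18, 19]; color 4: [10, 12, 16].
(χ(G) = 4 ≤ 6.)

Yes, G is 6-colorable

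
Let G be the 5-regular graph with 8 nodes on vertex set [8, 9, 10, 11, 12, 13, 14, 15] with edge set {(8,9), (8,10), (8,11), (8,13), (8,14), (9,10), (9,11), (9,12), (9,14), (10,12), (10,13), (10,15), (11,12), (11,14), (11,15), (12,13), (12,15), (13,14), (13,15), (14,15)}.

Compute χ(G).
Clique number ω(G) = 4 (lower bound: χ ≥ ω).
The clique on [8, 9, 11, 14] has size 4, forcing χ ≥ 4, and the coloring below uses 4 colors, so χ(G) = 4.
A valid 4-coloring: color 1: [10, 11]; color 2: [12, 14]; color 3: [9, 13]; color 4: [8, 15].

χ(G) = 4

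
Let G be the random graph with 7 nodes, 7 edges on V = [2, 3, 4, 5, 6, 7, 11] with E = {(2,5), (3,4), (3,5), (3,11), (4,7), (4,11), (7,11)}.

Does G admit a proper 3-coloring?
Yes, G is 3-colorable

A valid 3-coloring: color 1: [5, 6, 11]; color 2: [2, 3, 7]; color 3: [4].
(χ(G) = 3 ≤ 3.)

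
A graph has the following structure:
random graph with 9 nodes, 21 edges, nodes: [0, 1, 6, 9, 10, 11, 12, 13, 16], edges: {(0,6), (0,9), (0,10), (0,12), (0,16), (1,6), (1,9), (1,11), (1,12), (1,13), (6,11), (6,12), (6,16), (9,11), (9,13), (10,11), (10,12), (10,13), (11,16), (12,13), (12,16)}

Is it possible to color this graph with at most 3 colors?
No, G is not 3-colorable

The clique on vertices [0, 6, 12, 16] has size 4 > 3, so it alone needs 4 colors.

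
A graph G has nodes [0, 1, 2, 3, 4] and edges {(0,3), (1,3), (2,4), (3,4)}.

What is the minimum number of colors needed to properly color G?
Clique number ω(G) = 2 (lower bound: χ ≥ ω).
The graph is bipartite (no odd cycle), so 2 colors suffice: χ(G) = 2.
A valid 2-coloring: color 1: [2, 3]; color 2: [0, 1, 4].

χ(G) = 2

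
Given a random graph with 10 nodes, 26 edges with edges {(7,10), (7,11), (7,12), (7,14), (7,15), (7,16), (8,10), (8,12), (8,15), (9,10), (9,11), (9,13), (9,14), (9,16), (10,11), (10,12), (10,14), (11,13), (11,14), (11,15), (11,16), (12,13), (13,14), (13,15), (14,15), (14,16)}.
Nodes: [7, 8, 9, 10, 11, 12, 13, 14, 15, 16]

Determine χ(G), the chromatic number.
χ(G) = 5

Clique number ω(G) = 4 (lower bound: χ ≥ ω).
Odd cycle [15, 13, 9, 10, 7] needs 3 colors (χ ≥ 3).
Vertex 14 is adjacent to every vertex of [7, 9, 10, 13, 15], which already need 3 colors among themselves, so 14 needs a new color (χ ≥ 4).
Vertex 11 is adjacent to every vertex of [7, 9, 10, 13, 14, 15], which already need 4 colors among themselves, so 11 needs a new color (χ ≥ 5).
The coloring below uses 5 colors, so χ(G) = 5.
A valid 5-coloring: color 1: [8, 14]; color 2: [11, 12]; color 3: [10, 13, 16]; color 4: [7, 9]; color 5: [15].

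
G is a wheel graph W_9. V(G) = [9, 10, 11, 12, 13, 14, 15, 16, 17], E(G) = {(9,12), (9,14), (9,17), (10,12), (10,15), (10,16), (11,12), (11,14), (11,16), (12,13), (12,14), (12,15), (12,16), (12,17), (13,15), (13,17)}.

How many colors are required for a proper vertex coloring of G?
χ(G) = 3

Clique number ω(G) = 3 (lower bound: χ ≥ ω).
The clique on [9, 12, 17] has size 3, forcing χ ≥ 3, and the coloring below uses 3 colors, so χ(G) = 3.
A valid 3-coloring: color 1: [12]; color 2: [14, 15, 16, 17]; color 3: [9, 10, 11, 13].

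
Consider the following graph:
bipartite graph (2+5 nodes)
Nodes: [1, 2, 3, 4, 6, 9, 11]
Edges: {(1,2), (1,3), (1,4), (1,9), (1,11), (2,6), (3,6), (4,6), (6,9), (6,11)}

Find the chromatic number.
Clique number ω(G) = 2 (lower bound: χ ≥ ω).
The graph is bipartite (no odd cycle), so 2 colors suffice: χ(G) = 2.
A valid 2-coloring: color 1: [1, 6]; color 2: [2, 3, 4, 9, 11].

χ(G) = 2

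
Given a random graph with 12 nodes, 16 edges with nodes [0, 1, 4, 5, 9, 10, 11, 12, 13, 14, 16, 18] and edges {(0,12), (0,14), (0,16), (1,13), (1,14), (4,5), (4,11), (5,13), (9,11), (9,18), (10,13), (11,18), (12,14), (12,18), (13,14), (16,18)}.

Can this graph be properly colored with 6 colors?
A valid 6-coloring: color 1: [4, 10, 14, 18]; color 2: [11, 12, 13, 16]; color 3: [0, 1, 5, 9].
(χ(G) = 3 ≤ 6.)

Yes, G is 6-colorable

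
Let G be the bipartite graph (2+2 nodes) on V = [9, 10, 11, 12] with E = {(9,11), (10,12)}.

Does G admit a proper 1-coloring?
Edge (9,11) forces its endpoints to differ, so 1 color is not enough.

No, G is not 1-colorable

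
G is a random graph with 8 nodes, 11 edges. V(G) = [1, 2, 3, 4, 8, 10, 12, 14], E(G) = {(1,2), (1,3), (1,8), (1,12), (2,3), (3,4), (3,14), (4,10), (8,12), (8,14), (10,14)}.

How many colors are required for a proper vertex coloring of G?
Clique number ω(G) = 3 (lower bound: χ ≥ ω).
The clique on [1, 8, 12] has size 3, forcing χ ≥ 3, and the coloring below uses 3 colors, so χ(G) = 3.
A valid 3-coloring: color 1: [3, 8, 10]; color 2: [1, 4, 14]; color 3: [2, 12].

χ(G) = 3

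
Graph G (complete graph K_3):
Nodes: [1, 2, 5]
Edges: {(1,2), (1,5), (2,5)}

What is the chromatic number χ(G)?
Clique number ω(G) = 3 (lower bound: χ ≥ ω).
The clique on [1, 2, 5] has size 3, forcing χ ≥ 3, and the coloring below uses 3 colors, so χ(G) = 3.
A valid 3-coloring: color 1: [1]; color 2: [2]; color 3: [5].

χ(G) = 3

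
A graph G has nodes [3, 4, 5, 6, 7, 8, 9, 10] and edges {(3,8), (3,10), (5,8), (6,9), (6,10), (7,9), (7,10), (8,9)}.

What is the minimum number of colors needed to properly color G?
Clique number ω(G) = 2 (lower bound: χ ≥ ω).
Odd cycle [3, 10, 6, 9, 8] needs 3 colors (χ ≥ 3).
The coloring below uses 3 colors, so χ(G) = 3.
A valid 3-coloring: color 1: [4, 5, 9, 10]; color 2: [6, 7, 8]; color 3: [3].

χ(G) = 3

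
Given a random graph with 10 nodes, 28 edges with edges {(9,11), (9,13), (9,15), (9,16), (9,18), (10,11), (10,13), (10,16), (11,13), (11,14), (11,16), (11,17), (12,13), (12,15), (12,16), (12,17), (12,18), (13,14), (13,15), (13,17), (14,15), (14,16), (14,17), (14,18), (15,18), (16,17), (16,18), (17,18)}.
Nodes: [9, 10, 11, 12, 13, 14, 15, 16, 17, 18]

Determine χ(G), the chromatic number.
χ(G) = 4

Clique number ω(G) = 4 (lower bound: χ ≥ ω).
The clique on [12, 16, 17, 18] has size 4, forcing χ ≥ 4, and the coloring below uses 4 colors, so χ(G) = 4.
A valid 4-coloring: color 1: [13, 16]; color 2: [10, 15, 17]; color 3: [11, 18]; color 4: [9, 12, 14].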